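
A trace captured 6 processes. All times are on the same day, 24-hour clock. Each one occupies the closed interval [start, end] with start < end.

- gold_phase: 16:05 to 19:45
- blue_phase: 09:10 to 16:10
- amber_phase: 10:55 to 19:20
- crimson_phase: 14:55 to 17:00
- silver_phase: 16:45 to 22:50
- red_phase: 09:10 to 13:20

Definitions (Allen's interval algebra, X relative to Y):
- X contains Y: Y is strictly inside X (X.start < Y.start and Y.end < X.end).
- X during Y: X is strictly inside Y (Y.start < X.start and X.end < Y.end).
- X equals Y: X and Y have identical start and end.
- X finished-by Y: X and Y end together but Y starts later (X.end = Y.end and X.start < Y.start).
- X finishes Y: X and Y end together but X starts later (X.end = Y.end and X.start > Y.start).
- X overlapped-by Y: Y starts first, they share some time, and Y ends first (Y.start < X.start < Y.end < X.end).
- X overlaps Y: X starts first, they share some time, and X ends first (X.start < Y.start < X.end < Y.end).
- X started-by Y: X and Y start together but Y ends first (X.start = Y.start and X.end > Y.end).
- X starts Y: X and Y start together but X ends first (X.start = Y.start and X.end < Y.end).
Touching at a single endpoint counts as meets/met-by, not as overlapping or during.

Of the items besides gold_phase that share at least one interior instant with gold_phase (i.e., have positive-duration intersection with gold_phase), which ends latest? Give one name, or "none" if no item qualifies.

silver_phase

Target gold_phase = [16:05, 19:45].
amber_phase [10:55, 19:20] → overlaps → candidate.
blue_phase [09:10, 16:10] → overlaps → candidate.
crimson_phase [14:55, 17:00] → overlaps → candidate.
red_phase [09:10, 13:20] → before → excluded.
silver_phase [16:45, 22:50] → overlapped-by → candidate.
Among candidates, latest end is 22:50 → silver_phase.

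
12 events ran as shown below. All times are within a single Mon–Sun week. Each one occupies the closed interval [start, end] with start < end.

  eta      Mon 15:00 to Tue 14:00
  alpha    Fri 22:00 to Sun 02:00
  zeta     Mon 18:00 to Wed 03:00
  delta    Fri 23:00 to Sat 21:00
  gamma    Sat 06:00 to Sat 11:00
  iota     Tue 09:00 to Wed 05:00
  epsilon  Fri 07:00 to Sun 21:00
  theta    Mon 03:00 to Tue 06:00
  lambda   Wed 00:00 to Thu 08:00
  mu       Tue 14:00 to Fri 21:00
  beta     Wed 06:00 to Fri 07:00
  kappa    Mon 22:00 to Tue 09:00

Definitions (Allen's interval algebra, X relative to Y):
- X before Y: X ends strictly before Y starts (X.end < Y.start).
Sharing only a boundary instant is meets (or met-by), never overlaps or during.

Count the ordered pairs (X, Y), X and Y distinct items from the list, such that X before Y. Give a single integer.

Checking all 132 ordered pairs for relation 'before'; matching pairs in alphabetical order:
(beta, alpha): beta before alpha ✓
(beta, delta): beta before delta ✓
(beta, gamma): beta before gamma ✓
(eta, alpha): eta before alpha ✓
(eta, beta): eta before beta ✓
(eta, delta): eta before delta ✓
(eta, epsilon): eta before epsilon ✓
(eta, gamma): eta before gamma ✓
(eta, lambda): eta before lambda ✓
(iota, alpha): iota before alpha ✓
(iota, beta): iota before beta ✓
(iota, delta): iota before delta ✓
(iota, epsilon): iota before epsilon ✓
(iota, gamma): iota before gamma ✓
(kappa, alpha): kappa before alpha ✓
(kappa, beta): kappa before beta ✓
(kappa, delta): kappa before delta ✓
(kappa, epsilon): kappa before epsilon ✓
(kappa, gamma): kappa before gamma ✓
(kappa, lambda): kappa before lambda ✓
(kappa, mu): kappa before mu ✓
(lambda, alpha): lambda before alpha ✓
(lambda, delta): lambda before delta ✓
(lambda, epsilon): lambda before epsilon ✓
... plus 17 further pairs not listed.
Count: 41.

41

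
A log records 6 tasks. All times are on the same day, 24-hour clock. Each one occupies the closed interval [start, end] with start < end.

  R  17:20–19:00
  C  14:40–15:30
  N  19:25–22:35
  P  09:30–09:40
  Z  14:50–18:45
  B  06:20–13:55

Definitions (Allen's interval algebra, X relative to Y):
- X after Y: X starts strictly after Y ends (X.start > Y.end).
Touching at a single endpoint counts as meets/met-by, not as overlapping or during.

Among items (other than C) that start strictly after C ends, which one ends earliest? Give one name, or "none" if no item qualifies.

R

Target C = [14:40, 15:30].
B [06:20, 13:55] → before → excluded.
N [19:25, 22:35] → after → candidate.
P [09:30, 09:40] → before → excluded.
R [17:20, 19:00] → after → candidate.
Z [14:50, 18:45] → overlapped-by → excluded.
Among candidates, earliest end is 19:00 → R.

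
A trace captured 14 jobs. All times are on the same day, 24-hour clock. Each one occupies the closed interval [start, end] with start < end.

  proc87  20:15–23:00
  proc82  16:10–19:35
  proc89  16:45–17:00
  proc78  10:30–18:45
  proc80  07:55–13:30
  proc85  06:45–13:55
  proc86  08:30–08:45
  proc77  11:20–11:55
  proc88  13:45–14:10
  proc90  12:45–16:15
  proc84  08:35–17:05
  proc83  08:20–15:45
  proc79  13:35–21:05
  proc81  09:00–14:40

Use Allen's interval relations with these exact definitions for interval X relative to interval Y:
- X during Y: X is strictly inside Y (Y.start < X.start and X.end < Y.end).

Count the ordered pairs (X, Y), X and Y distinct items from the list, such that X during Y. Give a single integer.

Checking all 182 ordered pairs for relation 'during'; matching pairs in alphabetical order:
(proc77, proc78): proc77 during proc78 ✓
(proc77, proc80): proc77 during proc80 ✓
(proc77, proc81): proc77 during proc81 ✓
(proc77, proc83): proc77 during proc83 ✓
(proc77, proc84): proc77 during proc84 ✓
(proc77, proc85): proc77 during proc85 ✓
(proc80, proc85): proc80 during proc85 ✓
(proc81, proc83): proc81 during proc83 ✓
(proc81, proc84): proc81 during proc84 ✓
(proc82, proc79): proc82 during proc79 ✓
(proc86, proc80): proc86 during proc80 ✓
(proc86, proc83): proc86 during proc83 ✓
(proc86, proc85): proc86 during proc85 ✓
(proc88, proc78): proc88 during proc78 ✓
(proc88, proc79): proc88 during proc79 ✓
(proc88, proc81): proc88 during proc81 ✓
(proc88, proc83): proc88 during proc83 ✓
(proc88, proc84): proc88 during proc84 ✓
(proc88, proc90): proc88 during proc90 ✓
(proc89, proc78): proc89 during proc78 ✓
(proc89, proc79): proc89 during proc79 ✓
(proc89, proc82): proc89 during proc82 ✓
(proc89, proc84): proc89 during proc84 ✓
(proc90, proc78): proc90 during proc78 ✓
... plus 1 further pairs not listed.
Count: 25.

25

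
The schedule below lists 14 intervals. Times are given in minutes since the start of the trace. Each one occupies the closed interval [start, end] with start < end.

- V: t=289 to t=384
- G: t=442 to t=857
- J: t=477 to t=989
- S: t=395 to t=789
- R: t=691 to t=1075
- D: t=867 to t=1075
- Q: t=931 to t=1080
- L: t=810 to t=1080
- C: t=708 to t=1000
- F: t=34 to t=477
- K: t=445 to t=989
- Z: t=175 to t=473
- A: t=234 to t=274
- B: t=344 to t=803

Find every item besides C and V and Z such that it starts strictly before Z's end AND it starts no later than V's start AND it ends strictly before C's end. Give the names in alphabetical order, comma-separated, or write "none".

Conditions: its start is strictly before Z's end (X.start < t=473) AND its start is no later than V's start (X.start <= t=289) AND its end is strictly before C's end (X.end < t=1000).
A: start t=234 < t=473? ✓; start t=234 <= t=289? ✓; end t=274 < t=1000? ✓ → yes.
B: start t=344 < t=473? ✓; start t=344 <= t=289? ✗; end t=803 < t=1000? ✓ → no.
D: start t=867 < t=473? ✗; start t=867 <= t=289? ✗; end t=1075 < t=1000? ✗ → no.
F: start t=34 < t=473? ✓; start t=34 <= t=289? ✓; end t=477 < t=1000? ✓ → yes.
G: start t=442 < t=473? ✓; start t=442 <= t=289? ✗; end t=857 < t=1000? ✓ → no.
J: start t=477 < t=473? ✗; start t=477 <= t=289? ✗; end t=989 < t=1000? ✓ → no.
K: start t=445 < t=473? ✓; start t=445 <= t=289? ✗; end t=989 < t=1000? ✓ → no.
L: start t=810 < t=473? ✗; start t=810 <= t=289? ✗; end t=1080 < t=1000? ✗ → no.
Q: start t=931 < t=473? ✗; start t=931 <= t=289? ✗; end t=1080 < t=1000? ✗ → no.
R: start t=691 < t=473? ✗; start t=691 <= t=289? ✗; end t=1075 < t=1000? ✗ → no.
S: start t=395 < t=473? ✓; start t=395 <= t=289? ✗; end t=789 < t=1000? ✓ → no.
Result: A, F.

A, F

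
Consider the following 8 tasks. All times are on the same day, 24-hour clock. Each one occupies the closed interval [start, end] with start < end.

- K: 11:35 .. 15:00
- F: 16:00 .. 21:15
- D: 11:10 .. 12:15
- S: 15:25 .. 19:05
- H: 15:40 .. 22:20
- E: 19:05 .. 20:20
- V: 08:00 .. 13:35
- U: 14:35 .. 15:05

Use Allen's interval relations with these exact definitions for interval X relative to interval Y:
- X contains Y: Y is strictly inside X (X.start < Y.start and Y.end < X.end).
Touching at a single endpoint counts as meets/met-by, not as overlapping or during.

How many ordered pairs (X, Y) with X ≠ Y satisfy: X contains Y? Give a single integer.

Checking all 56 ordered pairs for relation 'contains'; matching pairs in alphabetical order:
(F, E): F contains E ✓
(H, E): H contains E ✓
(H, F): H contains F ✓
(V, D): V contains D ✓
Count: 4.

4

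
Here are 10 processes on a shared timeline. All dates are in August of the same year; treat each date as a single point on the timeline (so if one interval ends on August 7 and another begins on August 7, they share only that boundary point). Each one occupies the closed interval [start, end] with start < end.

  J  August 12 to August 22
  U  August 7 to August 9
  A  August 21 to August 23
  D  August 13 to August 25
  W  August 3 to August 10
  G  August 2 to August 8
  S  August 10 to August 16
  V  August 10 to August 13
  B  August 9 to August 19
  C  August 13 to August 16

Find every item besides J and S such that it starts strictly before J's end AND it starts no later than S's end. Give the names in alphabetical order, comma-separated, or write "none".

Conditions: its start is strictly before J's end (X.start < August 22) AND its start is no later than S's end (X.start <= August 16).
A: start August 21 < August 22? ✓; start August 21 <= August 16? ✗ → no.
B: start August 9 < August 22? ✓; start August 9 <= August 16? ✓ → yes.
C: start August 13 < August 22? ✓; start August 13 <= August 16? ✓ → yes.
D: start August 13 < August 22? ✓; start August 13 <= August 16? ✓ → yes.
G: start August 2 < August 22? ✓; start August 2 <= August 16? ✓ → yes.
U: start August 7 < August 22? ✓; start August 7 <= August 16? ✓ → yes.
V: start August 10 < August 22? ✓; start August 10 <= August 16? ✓ → yes.
W: start August 3 < August 22? ✓; start August 3 <= August 16? ✓ → yes.
Result: B, C, D, G, U, V, W.

B, C, D, G, U, V, W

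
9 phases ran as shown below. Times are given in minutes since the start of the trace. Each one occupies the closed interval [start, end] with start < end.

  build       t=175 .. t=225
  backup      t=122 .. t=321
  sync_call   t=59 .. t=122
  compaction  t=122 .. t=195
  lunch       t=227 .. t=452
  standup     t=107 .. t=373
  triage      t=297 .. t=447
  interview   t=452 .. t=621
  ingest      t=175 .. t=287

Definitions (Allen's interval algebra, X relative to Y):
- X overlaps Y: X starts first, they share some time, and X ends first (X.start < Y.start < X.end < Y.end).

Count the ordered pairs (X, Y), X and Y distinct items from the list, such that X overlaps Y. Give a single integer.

Checking all 72 ordered pairs for relation 'overlaps'; matching pairs in alphabetical order:
(backup, lunch): backup overlaps lunch ✓
(backup, triage): backup overlaps triage ✓
(compaction, build): compaction overlaps build ✓
(compaction, ingest): compaction overlaps ingest ✓
(ingest, lunch): ingest overlaps lunch ✓
(standup, lunch): standup overlaps lunch ✓
(standup, triage): standup overlaps triage ✓
(sync_call, standup): sync_call overlaps standup ✓
Count: 8.

8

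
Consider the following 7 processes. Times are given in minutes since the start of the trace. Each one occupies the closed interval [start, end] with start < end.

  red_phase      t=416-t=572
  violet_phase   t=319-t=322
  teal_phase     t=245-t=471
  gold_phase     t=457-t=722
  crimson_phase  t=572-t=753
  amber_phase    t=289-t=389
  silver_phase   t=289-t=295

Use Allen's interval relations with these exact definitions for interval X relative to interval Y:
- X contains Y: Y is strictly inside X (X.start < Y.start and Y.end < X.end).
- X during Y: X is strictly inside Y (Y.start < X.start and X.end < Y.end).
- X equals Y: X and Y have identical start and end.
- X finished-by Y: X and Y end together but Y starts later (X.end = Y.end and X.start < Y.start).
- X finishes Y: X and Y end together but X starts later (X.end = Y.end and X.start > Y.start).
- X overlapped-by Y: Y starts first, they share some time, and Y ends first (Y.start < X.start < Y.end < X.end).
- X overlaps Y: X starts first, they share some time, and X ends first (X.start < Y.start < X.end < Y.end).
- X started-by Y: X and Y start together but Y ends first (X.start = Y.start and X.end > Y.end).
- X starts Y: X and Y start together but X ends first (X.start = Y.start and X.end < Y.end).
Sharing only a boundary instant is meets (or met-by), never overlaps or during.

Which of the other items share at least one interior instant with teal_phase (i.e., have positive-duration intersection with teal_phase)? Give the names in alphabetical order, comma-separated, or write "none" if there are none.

amber_phase, gold_phase, red_phase, silver_phase, violet_phase

Target teal_phase = [t=245, t=471].
amber_phase [t=289, t=389] → during → yes.
crimson_phase [t=572, t=753] → after → no.
gold_phase [t=457, t=722] → overlapped-by → yes.
red_phase [t=416, t=572] → overlapped-by → yes.
silver_phase [t=289, t=295] → during → yes.
violet_phase [t=319, t=322] → during → yes.
Result: amber_phase, gold_phase, red_phase, silver_phase, violet_phase.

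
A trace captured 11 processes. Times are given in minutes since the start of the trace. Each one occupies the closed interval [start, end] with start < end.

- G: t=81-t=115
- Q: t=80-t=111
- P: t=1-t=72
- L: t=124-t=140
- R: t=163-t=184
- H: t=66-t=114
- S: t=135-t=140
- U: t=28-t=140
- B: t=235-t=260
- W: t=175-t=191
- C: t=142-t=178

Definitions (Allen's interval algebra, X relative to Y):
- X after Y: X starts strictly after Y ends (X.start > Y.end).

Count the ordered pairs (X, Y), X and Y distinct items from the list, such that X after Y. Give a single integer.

Checking all 110 ordered pairs for relation 'after'; matching pairs in alphabetical order:
(B, C): B after C ✓
(B, G): B after G ✓
(B, H): B after H ✓
(B, L): B after L ✓
(B, P): B after P ✓
(B, Q): B after Q ✓
(B, R): B after R ✓
(B, S): B after S ✓
(B, U): B after U ✓
(B, W): B after W ✓
(C, G): C after G ✓
(C, H): C after H ✓
(C, L): C after L ✓
(C, P): C after P ✓
(C, Q): C after Q ✓
(C, S): C after S ✓
(C, U): C after U ✓
(G, P): G after P ✓
(L, G): L after G ✓
(L, H): L after H ✓
(L, P): L after P ✓
(L, Q): L after Q ✓
(Q, P): Q after P ✓
(R, G): R after G ✓
... plus 17 further pairs not listed.
Count: 41.

41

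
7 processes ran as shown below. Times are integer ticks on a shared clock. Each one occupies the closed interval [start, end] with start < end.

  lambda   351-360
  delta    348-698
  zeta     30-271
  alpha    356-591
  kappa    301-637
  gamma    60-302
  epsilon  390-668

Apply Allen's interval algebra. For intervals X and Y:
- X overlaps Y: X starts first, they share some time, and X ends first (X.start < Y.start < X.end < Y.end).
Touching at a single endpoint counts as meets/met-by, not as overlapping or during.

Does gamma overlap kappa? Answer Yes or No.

Yes

gamma = [60, 302], kappa = [301, 637].
Actual relation of gamma to kappa: overlaps.
Asked whether 'overlaps' holds → Yes.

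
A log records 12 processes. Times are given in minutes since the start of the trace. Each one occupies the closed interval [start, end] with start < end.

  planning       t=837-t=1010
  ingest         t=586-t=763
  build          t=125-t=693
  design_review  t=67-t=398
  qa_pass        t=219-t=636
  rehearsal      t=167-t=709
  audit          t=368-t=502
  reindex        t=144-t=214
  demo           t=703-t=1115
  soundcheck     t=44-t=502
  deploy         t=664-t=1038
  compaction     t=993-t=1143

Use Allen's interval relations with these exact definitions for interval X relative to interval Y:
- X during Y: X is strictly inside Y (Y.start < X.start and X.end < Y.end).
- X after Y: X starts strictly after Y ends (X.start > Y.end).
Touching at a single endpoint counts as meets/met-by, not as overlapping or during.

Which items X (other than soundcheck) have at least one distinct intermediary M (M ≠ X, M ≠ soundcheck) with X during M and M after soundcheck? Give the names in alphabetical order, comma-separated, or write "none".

planning

Target soundcheck = [t=44, t=502].
Intermediaries M with M after soundcheck: compaction, demo, deploy, ingest, planning.
Via compaction — items with X during compaction: none.
Via demo — items with X during demo: planning.
Via deploy — items with X during deploy: planning.
Via ingest — items with X during ingest: none.
Via planning — items with X during planning: none.
Union: planning.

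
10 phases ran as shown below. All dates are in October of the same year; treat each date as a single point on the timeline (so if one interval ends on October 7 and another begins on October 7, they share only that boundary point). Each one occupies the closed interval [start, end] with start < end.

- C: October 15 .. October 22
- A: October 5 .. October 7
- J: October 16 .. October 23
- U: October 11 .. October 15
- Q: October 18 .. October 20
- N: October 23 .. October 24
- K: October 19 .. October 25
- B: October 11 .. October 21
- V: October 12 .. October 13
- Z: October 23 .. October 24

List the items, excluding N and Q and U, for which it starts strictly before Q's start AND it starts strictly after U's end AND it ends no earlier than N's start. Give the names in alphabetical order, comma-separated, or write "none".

J

Conditions: its start is strictly before Q's start (X.start < October 18) AND its start is strictly after U's end (X.start > October 15) AND its end is no earlier than N's start (X.end >= October 23).
A: start October 5 < October 18? ✓; start October 5 > October 15? ✗; end October 7 >= October 23? ✗ → no.
B: start October 11 < October 18? ✓; start October 11 > October 15? ✗; end October 21 >= October 23? ✗ → no.
C: start October 15 < October 18? ✓; start October 15 > October 15? ✗; end October 22 >= October 23? ✗ → no.
J: start October 16 < October 18? ✓; start October 16 > October 15? ✓; end October 23 >= October 23? ✓ → yes.
K: start October 19 < October 18? ✗; start October 19 > October 15? ✓; end October 25 >= October 23? ✓ → no.
V: start October 12 < October 18? ✓; start October 12 > October 15? ✗; end October 13 >= October 23? ✗ → no.
Z: start October 23 < October 18? ✗; start October 23 > October 15? ✓; end October 24 >= October 23? ✓ → no.
Result: J.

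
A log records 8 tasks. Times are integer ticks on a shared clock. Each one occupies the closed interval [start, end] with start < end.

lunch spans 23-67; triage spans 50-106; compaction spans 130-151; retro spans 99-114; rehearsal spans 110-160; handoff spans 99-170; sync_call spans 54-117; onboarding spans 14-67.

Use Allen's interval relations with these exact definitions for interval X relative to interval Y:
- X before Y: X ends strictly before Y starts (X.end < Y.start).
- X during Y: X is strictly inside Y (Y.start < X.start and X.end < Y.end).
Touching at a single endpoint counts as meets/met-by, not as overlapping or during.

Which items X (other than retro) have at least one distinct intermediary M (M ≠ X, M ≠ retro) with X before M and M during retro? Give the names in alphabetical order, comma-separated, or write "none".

Target retro = [99, 114].
Intermediaries M with M during retro: none.
Union: none.

none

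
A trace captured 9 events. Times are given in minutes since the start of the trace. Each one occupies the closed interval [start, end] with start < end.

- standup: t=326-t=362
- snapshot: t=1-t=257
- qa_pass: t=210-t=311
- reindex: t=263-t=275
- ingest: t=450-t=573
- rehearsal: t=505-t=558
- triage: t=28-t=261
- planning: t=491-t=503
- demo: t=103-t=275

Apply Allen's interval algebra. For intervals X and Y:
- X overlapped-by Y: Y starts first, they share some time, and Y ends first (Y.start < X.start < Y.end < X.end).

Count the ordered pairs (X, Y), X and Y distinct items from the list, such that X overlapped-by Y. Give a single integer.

6

Checking all 72 ordered pairs for relation 'overlapped-by'; matching pairs in alphabetical order:
(demo, snapshot): demo overlapped-by snapshot ✓
(demo, triage): demo overlapped-by triage ✓
(qa_pass, demo): qa_pass overlapped-by demo ✓
(qa_pass, snapshot): qa_pass overlapped-by snapshot ✓
(qa_pass, triage): qa_pass overlapped-by triage ✓
(triage, snapshot): triage overlapped-by snapshot ✓
Count: 6.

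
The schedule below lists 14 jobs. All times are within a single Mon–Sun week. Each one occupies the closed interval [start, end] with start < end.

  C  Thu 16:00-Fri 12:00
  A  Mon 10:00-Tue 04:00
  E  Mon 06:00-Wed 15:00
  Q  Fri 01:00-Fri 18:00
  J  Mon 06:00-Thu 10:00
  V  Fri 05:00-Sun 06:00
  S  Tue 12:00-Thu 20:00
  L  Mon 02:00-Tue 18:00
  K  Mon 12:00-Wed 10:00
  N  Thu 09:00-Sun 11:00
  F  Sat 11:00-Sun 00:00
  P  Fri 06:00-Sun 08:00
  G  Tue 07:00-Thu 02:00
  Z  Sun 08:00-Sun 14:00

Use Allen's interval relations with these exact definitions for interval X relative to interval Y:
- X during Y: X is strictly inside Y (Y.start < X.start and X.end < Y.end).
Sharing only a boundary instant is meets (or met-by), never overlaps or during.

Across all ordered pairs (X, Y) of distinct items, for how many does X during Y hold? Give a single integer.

Checking all 182 ordered pairs for relation 'during'; matching pairs in alphabetical order:
(A, E): A during E ✓
(A, J): A during J ✓
(A, L): A during L ✓
(C, N): C during N ✓
(F, N): F during N ✓
(F, P): F during P ✓
(F, V): F during V ✓
(G, J): G during J ✓
(K, E): K during E ✓
(K, J): K during J ✓
(P, N): P during N ✓
(Q, N): Q during N ✓
(V, N): V during N ✓
Count: 13.

13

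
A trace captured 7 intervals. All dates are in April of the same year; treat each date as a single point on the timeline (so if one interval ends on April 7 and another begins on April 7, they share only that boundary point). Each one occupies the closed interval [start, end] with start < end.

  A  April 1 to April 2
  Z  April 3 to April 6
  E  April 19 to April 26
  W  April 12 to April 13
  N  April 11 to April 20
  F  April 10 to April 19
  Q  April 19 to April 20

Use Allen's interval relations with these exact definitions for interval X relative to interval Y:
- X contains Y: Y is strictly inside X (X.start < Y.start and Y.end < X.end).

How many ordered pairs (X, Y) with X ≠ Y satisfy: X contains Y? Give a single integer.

Checking all 42 ordered pairs for relation 'contains'; matching pairs in alphabetical order:
(F, W): F contains W ✓
(N, W): N contains W ✓
Count: 2.

2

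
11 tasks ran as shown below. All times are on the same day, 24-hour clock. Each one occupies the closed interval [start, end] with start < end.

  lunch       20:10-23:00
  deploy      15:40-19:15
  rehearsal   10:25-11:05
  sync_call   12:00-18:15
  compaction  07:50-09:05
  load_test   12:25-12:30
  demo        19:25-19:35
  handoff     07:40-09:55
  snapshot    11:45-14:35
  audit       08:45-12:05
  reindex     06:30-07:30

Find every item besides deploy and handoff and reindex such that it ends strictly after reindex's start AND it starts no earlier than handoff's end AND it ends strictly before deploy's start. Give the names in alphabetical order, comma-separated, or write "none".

load_test, rehearsal, snapshot

Conditions: its end is strictly after reindex's start (X.end > 06:30) AND its start is no earlier than handoff's end (X.start >= 09:55) AND its end is strictly before deploy's start (X.end < 15:40).
audit: end 12:05 > 06:30? ✓; start 08:45 >= 09:55? ✗; end 12:05 < 15:40? ✓ → no.
compaction: end 09:05 > 06:30? ✓; start 07:50 >= 09:55? ✗; end 09:05 < 15:40? ✓ → no.
demo: end 19:35 > 06:30? ✓; start 19:25 >= 09:55? ✓; end 19:35 < 15:40? ✗ → no.
load_test: end 12:30 > 06:30? ✓; start 12:25 >= 09:55? ✓; end 12:30 < 15:40? ✓ → yes.
lunch: end 23:00 > 06:30? ✓; start 20:10 >= 09:55? ✓; end 23:00 < 15:40? ✗ → no.
rehearsal: end 11:05 > 06:30? ✓; start 10:25 >= 09:55? ✓; end 11:05 < 15:40? ✓ → yes.
snapshot: end 14:35 > 06:30? ✓; start 11:45 >= 09:55? ✓; end 14:35 < 15:40? ✓ → yes.
sync_call: end 18:15 > 06:30? ✓; start 12:00 >= 09:55? ✓; end 18:15 < 15:40? ✗ → no.
Result: load_test, rehearsal, snapshot.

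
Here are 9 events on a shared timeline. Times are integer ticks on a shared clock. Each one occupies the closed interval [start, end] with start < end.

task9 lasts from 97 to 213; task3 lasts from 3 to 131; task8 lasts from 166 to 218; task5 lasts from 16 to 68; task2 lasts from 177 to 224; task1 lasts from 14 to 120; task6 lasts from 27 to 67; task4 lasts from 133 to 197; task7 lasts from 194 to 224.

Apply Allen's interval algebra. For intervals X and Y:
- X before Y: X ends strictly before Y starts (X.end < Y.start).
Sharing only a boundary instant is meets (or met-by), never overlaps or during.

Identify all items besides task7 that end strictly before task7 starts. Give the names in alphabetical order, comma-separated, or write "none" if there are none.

task1, task3, task5, task6

Target task7 = [194, 224].
task1 [14, 120] → before → yes.
task2 [177, 224] → finished-by → no.
task3 [3, 131] → before → yes.
task4 [133, 197] → overlaps → no.
task5 [16, 68] → before → yes.
task6 [27, 67] → before → yes.
task8 [166, 218] → overlaps → no.
task9 [97, 213] → overlaps → no.
Result: task1, task3, task5, task6.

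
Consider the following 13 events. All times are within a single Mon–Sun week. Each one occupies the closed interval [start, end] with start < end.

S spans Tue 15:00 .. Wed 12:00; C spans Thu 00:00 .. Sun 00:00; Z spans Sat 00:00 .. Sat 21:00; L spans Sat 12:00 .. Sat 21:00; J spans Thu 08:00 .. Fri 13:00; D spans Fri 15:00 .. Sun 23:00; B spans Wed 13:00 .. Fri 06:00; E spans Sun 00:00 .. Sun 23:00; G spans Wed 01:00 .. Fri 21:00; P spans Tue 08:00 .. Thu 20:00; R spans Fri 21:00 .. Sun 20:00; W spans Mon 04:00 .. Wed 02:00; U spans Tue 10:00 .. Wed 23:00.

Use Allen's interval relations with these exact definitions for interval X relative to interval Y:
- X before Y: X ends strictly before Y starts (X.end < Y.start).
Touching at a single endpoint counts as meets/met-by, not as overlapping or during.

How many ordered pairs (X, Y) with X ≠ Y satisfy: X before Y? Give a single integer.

Checking all 156 ordered pairs for relation 'before'; matching pairs in alphabetical order:
(B, D): B before D ✓
(B, E): B before E ✓
(B, L): B before L ✓
(B, R): B before R ✓
(B, Z): B before Z ✓
(G, E): G before E ✓
(G, L): G before L ✓
(G, Z): G before Z ✓
(J, D): J before D ✓
(J, E): J before E ✓
(J, L): J before L ✓
(J, R): J before R ✓
(J, Z): J before Z ✓
(L, E): L before E ✓
(P, D): P before D ✓
(P, E): P before E ✓
(P, L): P before L ✓
(P, R): P before R ✓
(P, Z): P before Z ✓
(S, B): S before B ✓
(S, C): S before C ✓
(S, D): S before D ✓
(S, E): S before E ✓
(S, J): S before J ✓
... plus 19 further pairs not listed.
Count: 43.

43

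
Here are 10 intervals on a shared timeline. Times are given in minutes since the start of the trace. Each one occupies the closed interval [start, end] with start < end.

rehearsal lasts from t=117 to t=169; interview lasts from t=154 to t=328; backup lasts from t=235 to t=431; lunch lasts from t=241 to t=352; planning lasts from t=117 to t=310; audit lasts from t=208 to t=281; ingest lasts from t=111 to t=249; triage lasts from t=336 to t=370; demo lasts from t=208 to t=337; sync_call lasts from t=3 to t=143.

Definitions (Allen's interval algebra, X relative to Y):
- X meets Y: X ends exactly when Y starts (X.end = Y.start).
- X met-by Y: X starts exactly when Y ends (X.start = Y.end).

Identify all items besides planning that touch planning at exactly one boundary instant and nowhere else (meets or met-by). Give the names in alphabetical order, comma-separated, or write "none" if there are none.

none

Target planning = [t=117, t=310].
audit [t=208, t=281] → during → no.
backup [t=235, t=431] → overlapped-by → no.
demo [t=208, t=337] → overlapped-by → no.
ingest [t=111, t=249] → overlaps → no.
interview [t=154, t=328] → overlapped-by → no.
lunch [t=241, t=352] → overlapped-by → no.
rehearsal [t=117, t=169] → starts → no.
sync_call [t=3, t=143] → overlaps → no.
triage [t=336, t=370] → after → no.
Result: none.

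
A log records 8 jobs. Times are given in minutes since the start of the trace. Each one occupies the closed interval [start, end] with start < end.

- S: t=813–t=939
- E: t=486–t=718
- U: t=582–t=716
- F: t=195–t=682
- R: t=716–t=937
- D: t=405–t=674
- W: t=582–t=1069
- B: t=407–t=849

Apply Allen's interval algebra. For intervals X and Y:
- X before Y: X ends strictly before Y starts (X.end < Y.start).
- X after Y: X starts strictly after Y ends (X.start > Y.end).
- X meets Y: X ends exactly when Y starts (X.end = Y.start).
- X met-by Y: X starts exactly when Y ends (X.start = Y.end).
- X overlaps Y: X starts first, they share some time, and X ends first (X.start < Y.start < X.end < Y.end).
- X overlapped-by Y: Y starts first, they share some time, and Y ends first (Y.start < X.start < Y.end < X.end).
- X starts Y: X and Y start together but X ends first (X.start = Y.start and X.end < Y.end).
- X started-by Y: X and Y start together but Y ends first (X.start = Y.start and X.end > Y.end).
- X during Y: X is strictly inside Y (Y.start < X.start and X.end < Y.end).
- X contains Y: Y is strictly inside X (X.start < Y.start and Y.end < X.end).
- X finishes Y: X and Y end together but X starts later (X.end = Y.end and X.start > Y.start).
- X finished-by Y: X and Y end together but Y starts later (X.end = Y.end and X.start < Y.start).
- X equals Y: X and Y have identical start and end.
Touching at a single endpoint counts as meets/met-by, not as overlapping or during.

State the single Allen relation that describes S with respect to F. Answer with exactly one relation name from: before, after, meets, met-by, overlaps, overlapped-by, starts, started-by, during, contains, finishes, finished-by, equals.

after

S = [t=813, t=939]; F = [t=195, t=682].
Compare endpoints: S.start > F.start, S.start > F.end, S.end > F.start, S.end > F.end.
That pattern is 'after'.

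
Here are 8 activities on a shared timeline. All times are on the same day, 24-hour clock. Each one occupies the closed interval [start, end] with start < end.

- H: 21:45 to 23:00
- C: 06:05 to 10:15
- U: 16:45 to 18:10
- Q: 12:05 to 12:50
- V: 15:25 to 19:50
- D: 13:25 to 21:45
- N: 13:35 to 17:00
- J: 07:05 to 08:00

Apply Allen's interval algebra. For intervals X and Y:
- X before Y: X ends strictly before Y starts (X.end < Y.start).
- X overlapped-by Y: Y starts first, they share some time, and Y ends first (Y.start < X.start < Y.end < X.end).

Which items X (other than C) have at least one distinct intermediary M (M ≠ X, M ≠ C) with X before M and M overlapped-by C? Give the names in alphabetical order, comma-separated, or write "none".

Target C = [06:05, 10:15].
Intermediaries M with M overlapped-by C: none.
Union: none.

none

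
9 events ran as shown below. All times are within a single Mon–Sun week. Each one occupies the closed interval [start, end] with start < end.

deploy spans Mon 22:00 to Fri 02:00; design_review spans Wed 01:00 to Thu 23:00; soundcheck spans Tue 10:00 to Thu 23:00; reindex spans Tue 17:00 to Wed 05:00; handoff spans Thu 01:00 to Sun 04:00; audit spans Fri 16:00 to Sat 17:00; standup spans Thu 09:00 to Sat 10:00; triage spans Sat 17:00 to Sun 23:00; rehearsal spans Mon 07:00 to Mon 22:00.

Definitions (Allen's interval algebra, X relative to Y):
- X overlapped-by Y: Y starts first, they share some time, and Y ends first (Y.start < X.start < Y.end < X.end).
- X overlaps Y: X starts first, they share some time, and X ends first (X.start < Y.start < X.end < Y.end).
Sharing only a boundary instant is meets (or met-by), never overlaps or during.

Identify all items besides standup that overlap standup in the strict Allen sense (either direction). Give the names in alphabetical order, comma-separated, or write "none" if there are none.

audit, deploy, design_review, soundcheck

Target standup = [Thu 09:00, Sat 10:00].
audit [Fri 16:00, Sat 17:00] → overlapped-by → yes.
deploy [Mon 22:00, Fri 02:00] → overlaps → yes.
design_review [Wed 01:00, Thu 23:00] → overlaps → yes.
handoff [Thu 01:00, Sun 04:00] → contains → no.
rehearsal [Mon 07:00, Mon 22:00] → before → no.
reindex [Tue 17:00, Wed 05:00] → before → no.
soundcheck [Tue 10:00, Thu 23:00] → overlaps → yes.
triage [Sat 17:00, Sun 23:00] → after → no.
Result: audit, deploy, design_review, soundcheck.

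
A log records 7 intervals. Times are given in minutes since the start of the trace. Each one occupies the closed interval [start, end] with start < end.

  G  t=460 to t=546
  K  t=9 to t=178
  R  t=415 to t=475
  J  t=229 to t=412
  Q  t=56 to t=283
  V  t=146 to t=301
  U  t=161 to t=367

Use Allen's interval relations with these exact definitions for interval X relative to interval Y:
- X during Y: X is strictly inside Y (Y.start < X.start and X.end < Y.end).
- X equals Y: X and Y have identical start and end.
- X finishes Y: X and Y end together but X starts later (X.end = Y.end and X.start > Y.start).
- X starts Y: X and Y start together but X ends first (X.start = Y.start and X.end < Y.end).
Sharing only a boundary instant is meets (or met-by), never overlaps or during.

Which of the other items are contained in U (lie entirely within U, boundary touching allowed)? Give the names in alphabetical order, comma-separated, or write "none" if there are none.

none

Target U = [t=161, t=367].
G [t=460, t=546] → after → no.
J [t=229, t=412] → overlapped-by → no.
K [t=9, t=178] → overlaps → no.
Q [t=56, t=283] → overlaps → no.
R [t=415, t=475] → after → no.
V [t=146, t=301] → overlaps → no.
Result: none.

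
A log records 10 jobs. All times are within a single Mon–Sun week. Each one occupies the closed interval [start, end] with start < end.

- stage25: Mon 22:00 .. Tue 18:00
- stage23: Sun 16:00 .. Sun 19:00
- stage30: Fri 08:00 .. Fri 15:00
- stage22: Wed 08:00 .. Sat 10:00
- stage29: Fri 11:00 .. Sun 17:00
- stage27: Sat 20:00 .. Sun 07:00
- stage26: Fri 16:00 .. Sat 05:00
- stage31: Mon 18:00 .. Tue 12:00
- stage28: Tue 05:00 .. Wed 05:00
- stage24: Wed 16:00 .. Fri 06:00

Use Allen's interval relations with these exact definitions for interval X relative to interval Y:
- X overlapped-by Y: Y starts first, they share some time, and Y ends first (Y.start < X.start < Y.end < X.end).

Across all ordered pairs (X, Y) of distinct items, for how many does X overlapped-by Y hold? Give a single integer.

Checking all 90 ordered pairs for relation 'overlapped-by'; matching pairs in alphabetical order:
(stage23, stage29): stage23 overlapped-by stage29 ✓
(stage25, stage31): stage25 overlapped-by stage31 ✓
(stage28, stage25): stage28 overlapped-by stage25 ✓
(stage28, stage31): stage28 overlapped-by stage31 ✓
(stage29, stage22): stage29 overlapped-by stage22 ✓
(stage29, stage30): stage29 overlapped-by stage30 ✓
Count: 6.

6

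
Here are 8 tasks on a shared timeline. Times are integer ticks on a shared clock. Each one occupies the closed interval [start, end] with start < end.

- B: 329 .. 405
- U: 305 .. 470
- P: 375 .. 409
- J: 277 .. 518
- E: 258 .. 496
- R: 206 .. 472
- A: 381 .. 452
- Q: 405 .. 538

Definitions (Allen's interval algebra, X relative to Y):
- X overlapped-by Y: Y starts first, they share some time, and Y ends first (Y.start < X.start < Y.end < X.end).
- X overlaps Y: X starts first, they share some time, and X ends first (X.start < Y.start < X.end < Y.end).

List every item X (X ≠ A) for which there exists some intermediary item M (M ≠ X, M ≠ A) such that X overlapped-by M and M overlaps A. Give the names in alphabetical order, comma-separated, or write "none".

Target A = [381, 452].
Intermediaries M with M overlaps A: B, P.
Via B — items with X overlapped-by B: P.
Via P — items with X overlapped-by P: Q.
Union: P, Q.

P, Q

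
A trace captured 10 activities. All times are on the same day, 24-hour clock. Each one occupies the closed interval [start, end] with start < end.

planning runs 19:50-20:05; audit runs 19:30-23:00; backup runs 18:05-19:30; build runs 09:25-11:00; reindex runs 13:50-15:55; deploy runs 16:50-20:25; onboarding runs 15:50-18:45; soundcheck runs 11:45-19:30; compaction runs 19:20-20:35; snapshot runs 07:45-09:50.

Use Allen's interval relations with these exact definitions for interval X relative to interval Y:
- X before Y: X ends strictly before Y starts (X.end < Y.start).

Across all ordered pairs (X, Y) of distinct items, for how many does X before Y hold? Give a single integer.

26

Checking all 90 ordered pairs for relation 'before'; matching pairs in alphabetical order:
(backup, planning): backup before planning ✓
(build, audit): build before audit ✓
(build, backup): build before backup ✓
(build, compaction): build before compaction ✓
(build, deploy): build before deploy ✓
(build, onboarding): build before onboarding ✓
(build, planning): build before planning ✓
(build, reindex): build before reindex ✓
(build, soundcheck): build before soundcheck ✓
(onboarding, audit): onboarding before audit ✓
(onboarding, compaction): onboarding before compaction ✓
(onboarding, planning): onboarding before planning ✓
(reindex, audit): reindex before audit ✓
(reindex, backup): reindex before backup ✓
(reindex, compaction): reindex before compaction ✓
(reindex, deploy): reindex before deploy ✓
(reindex, planning): reindex before planning ✓
(snapshot, audit): snapshot before audit ✓
(snapshot, backup): snapshot before backup ✓
(snapshot, compaction): snapshot before compaction ✓
(snapshot, deploy): snapshot before deploy ✓
(snapshot, onboarding): snapshot before onboarding ✓
(snapshot, planning): snapshot before planning ✓
(snapshot, reindex): snapshot before reindex ✓
... plus 2 further pairs not listed.
Count: 26.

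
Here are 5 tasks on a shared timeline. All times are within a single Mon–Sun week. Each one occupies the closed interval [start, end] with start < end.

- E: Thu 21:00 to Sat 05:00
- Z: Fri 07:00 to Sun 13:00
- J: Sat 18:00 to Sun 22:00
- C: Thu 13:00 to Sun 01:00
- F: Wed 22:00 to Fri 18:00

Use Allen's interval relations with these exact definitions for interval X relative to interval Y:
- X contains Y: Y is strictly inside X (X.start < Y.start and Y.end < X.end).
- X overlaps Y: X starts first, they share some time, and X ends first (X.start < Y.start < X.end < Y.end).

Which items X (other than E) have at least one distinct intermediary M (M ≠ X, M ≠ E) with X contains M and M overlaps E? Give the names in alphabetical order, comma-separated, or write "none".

Target E = [Thu 21:00, Sat 05:00].
Intermediaries M with M overlaps E: F.
Via F — items with X contains F: none.
Union: none.

none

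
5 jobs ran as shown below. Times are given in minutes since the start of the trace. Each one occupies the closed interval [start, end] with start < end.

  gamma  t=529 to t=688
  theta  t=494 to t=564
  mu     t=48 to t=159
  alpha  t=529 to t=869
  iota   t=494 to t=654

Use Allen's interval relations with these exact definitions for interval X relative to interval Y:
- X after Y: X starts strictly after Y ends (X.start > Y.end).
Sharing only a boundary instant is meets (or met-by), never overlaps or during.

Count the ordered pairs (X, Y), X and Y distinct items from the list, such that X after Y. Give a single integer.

Checking all 20 ordered pairs for relation 'after'; matching pairs in alphabetical order:
(alpha, mu): alpha after mu ✓
(gamma, mu): gamma after mu ✓
(iota, mu): iota after mu ✓
(theta, mu): theta after mu ✓
Count: 4.

4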